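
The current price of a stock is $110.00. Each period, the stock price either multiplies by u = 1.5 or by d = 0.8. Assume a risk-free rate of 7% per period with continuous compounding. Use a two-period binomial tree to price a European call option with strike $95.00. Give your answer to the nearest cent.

Risk-neutral probability p = (e^0.07 − 0.8)/(1.5 − 0.8) = 0.2725/0.7000 = 0.3893
Terminal stock prices: S_uu = 247.5, S_ud = 132, S_dd = 70.4
Terminal payoffs (S − K): max(152.5, 0) = 152.5, max(37, 0) = 37, max(-24.6, 0) = 0
Node u (S = 165): V_u = e^(−0.07)·[0.3893·152.5000 + 0.6107·37.0000] = 76.4226
Node d (S = 88): V_d = e^(−0.07)·[0.3893·37.0000 + 0.6107·0.0000] = 13.4302
Node 0 (S = 110): V_0 = e^(−0.07)·[0.3893·76.4226 + 0.6107·13.4302] = 35.3871

$35.39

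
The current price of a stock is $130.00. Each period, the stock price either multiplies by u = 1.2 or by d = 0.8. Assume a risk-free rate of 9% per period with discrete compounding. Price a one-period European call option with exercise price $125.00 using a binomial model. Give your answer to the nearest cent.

$20.62

Risk-neutral probability p = (1 + 0.09 − 0.8)/(1.2 − 0.8) = 0.2900/0.4000 = 0.7250
Terminal stock prices: S_u = 156, S_d = 104
Terminal payoffs (S − K): max(31, 0) = 31, max(-21, 0) = 0
Node 0 (S = 130): V_0 = 1/1.09·[0.7250·31.0000 + 0.2750·0.0000] = 20.6193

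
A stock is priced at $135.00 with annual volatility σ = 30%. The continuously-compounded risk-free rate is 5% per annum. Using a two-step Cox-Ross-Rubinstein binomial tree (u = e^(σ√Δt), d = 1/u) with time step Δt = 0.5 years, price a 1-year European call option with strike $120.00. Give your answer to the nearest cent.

CRR parameters: u = e^(σ√Δt) = e^(0.3·√0.5) = 1.2363, d = 1/u = 0.8089
Per-period rate: rΔt = 0.05·0.5 = 0.025, so R = e^0.025 = 1.0253
Risk-neutral probability p = (e^0.025 − 0.8089)/(1.2363 − 0.8089) = 0.2165/0.4275 = 0.5064
Terminal stock prices: S_uu = 206.3, S_ud = 135, S_dd = 88.32
Terminal payoffs (S − K): max(86.34, 0) = 86.34, max(15, 0) = 15, max(-31.68, 0) = 0
Node u (S = 166.9): V_u = e^(−0.025)·[0.5064·86.3428 + 0.4936·15.0000] = 49.8648
Node d (S = 109.2): V_d = e^(−0.025)·[0.5064·15.0000 + 0.4936·0.0000] = 7.4083
Node 0 (S = 135): V_0 = e^(−0.025)·[0.5064·49.8648 + 0.4936·7.4083] = 28.1940

$28.19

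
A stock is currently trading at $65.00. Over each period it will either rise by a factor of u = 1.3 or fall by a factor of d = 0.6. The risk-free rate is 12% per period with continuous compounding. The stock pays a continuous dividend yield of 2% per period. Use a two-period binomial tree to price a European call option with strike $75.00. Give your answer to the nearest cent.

$14.28

Per-period risk-free factor R = e^0.12 = 1.1275; dividend-adjusted growth = e^(0.12−0.02) = 1.1052.
Risk-neutral probability p = (1.1052 − 0.6)/(1.3 − 0.6) = 0.5052/0.7000 = 0.7217
Terminal stock prices: S_uu = 109.9, S_ud = 50.7, S_dd = 23.4
Terminal payoffs (S − K): max(34.85, 0) = 34.85, max(-24.3, 0) = 0, max(-51.6, 0) = 0
Node u (S = 84.5): V_u = e^(−0.12)·[0.7217·34.8500 + 0.2783·0.0000] = 22.3063
Node d (S = 39): V_d = e^(−0.12)·[0.7217·0.0000 + 0.2783·0.0000] = 0.0000
Node 0 (S = 65): V_0 = e^(−0.12)·[0.7217·22.3063 + 0.2783·0.0000] = 14.2775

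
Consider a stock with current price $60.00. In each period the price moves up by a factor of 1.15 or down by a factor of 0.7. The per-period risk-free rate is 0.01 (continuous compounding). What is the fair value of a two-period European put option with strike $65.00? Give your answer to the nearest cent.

$10.39

Risk-neutral probability p = (e^0.01 − 0.7)/(1.15 − 0.7) = 0.3101/0.4500 = 0.6890
Terminal stock prices: S_uu = 79.35, S_ud = 48.3, S_dd = 29.4
Terminal payoffs (K − S): max(-14.35, 0) = 0, max(16.7, 0) = 16.7, max(35.6, 0) = 35.6
Node u (S = 69): V_u = e^(−0.01)·[0.6890·0.0000 + 0.3110·16.7000] = 5.1420
Node d (S = 42): V_d = e^(−0.01)·[0.6890·16.7000 + 0.3110·35.6000] = 22.3532
Node 0 (S = 60): V_0 = e^(−0.01)·[0.6890·5.1420 + 0.3110·22.3532] = 10.3903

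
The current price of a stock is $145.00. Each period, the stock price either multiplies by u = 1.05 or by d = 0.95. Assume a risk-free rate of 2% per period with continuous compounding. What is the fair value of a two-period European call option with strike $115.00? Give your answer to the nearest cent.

$34.51

Risk-neutral probability p = (e^0.02 − 0.95)/(1.05 − 0.95) = 0.0702/0.1000 = 0.7020
Terminal stock prices: S_uu = 159.9, S_ud = 144.6, S_dd = 130.9
Terminal payoffs (S − K): max(44.86, 0) = 44.86, max(29.64, 0) = 29.64, max(15.86, 0) = 15.86
Node u (S = 152.2): V_u = e^(−0.02)·[0.7020·44.8625 + 0.2980·29.6375] = 39.5272
Node d (S = 137.8): V_d = e^(−0.02)·[0.7020·29.6375 + 0.2980·15.8625] = 25.0272
Node 0 (S = 145): V_0 = e^(−0.02)·[0.7020·39.5272 + 0.2980·25.0272] = 34.5092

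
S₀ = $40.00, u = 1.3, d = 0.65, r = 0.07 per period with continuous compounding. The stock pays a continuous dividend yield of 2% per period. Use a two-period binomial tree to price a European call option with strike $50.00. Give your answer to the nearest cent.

Per-period risk-free factor R = e^0.07 = 1.0725; dividend-adjusted growth = e^(0.07−0.02) = 1.0513.
Risk-neutral probability p = (1.0513 − 0.65)/(1.3 − 0.65) = 0.4013/0.6500 = 0.6173
Terminal stock prices: S_uu = 67.6, S_ud = 33.8, S_dd = 16.9
Terminal payoffs (S − K): max(17.6, 0) = 17.6, max(-16.2, 0) = 0, max(-33.1, 0) = 0
Node u (S = 52): V_u = e^(−0.07)·[0.6173·17.6000 + 0.3827·0.0000] = 10.1306
Node d (S = 26): V_d = e^(−0.07)·[0.6173·0.0000 + 0.3827·0.0000] = 0.0000
Node 0 (S = 40): V_0 = e^(−0.07)·[0.6173·10.1306 + 0.3827·0.0000] = 5.8312

$5.83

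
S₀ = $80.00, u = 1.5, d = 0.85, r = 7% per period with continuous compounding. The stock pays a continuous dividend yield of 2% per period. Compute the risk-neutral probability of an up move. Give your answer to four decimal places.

p = 0.3096

Per-period risk-free factor R = e^0.07 = 1.0725; dividend-adjusted growth = e^(0.07−0.02) = 1.0513.
Risk-neutral probability p = (1.0513 − 0.85)/(1.5 − 0.85) = 0.2013/0.6500 = 0.3096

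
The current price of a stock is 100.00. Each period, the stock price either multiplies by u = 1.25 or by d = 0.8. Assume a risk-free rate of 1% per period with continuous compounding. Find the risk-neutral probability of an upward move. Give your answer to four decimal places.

Risk-neutral probability p = (e^0.01 − 0.8)/(1.25 − 0.8) = 0.2101/0.4500 = 0.4668

p = 0.4668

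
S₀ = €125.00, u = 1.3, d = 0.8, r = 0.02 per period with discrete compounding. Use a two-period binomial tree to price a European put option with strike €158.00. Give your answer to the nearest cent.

Risk-neutral probability p = (1 + 0.02 − 0.8)/(1.3 − 0.8) = 0.2200/0.5000 = 0.4400
Terminal stock prices: S_uu = 211.3, S_ud = 130, S_dd = 80
Terminal payoffs (K − S): max(-53.25, 0) = 0, max(28, 0) = 28, max(78, 0) = 78
Node u (S = 162.5): V_u = 1/1.02·[0.4400·0.0000 + 0.5600·28.0000] = 15.3725
Node d (S = 100): V_d = 1/1.02·[0.4400·28.0000 + 0.5600·78.0000] = 54.9020
Node 0 (S = 125): V_0 = 1/1.02·[0.4400·15.3725 + 0.5600·54.9020] = 36.7735

€36.77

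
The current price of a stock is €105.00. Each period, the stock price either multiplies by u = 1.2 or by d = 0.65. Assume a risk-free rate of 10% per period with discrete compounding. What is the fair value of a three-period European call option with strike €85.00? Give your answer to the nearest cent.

Risk-neutral probability p = (1 + 0.1 − 0.65)/(1.2 − 0.65) = 0.4500/0.5500 = 0.8182
Terminal stock prices: S_uuu = 181.4, S_uud = 98.28, S_udd = 53.24, S_ddd = 28.84
Terminal payoffs (S − K): max(96.44, 0) = 96.44, max(13.28, 0) = 13.28, max(-31.76, 0) = 0, max(-56.16, 0) = 0
Node uu (S = 151.2): V_uu = 1/1.1·[0.8182·96.4400 + 0.1818·13.2800] = 73.9273
Node ud (S = 81.9): V_ud = 1/1.1·[0.8182·13.2800 + 0.1818·0.0000] = 9.8777
Node dd (S = 44.36): V_dd = 1/1.1·[0.8182·0.0000 + 0.1818·0.0000] = 0.0000
Node u (S = 126): V_u = 1/1.1·[0.8182·73.9273 + 0.1818·9.8777] = 56.6199
Node d (S = 68.25): V_d = 1/1.1·[0.8182·9.8777 + 0.1818·0.0000] = 7.3470
Node 0 (S = 105): V_0 = 1/1.1·[0.8182·56.6199 + 0.1818·7.3470] = 43.3284

€43.33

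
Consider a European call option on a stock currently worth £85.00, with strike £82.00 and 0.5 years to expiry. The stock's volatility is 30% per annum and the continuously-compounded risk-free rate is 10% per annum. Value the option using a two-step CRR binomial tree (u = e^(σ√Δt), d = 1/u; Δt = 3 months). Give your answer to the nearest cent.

£10.72

CRR parameters: u = e^(σ√Δt) = e^(0.3·√0.25) = 1.1618, d = 1/u = 0.8607
Per-period rate: rΔt = 0.1·0.25 = 0.025, so R = e^0.025 = 1.0253
Risk-neutral probability p = (e^0.025 − 0.8607)/(1.1618 − 0.8607) = 0.1646/0.3011 = 0.5466
Terminal stock prices: S_uu = 114.7, S_ud = 85, S_dd = 62.97
Terminal payoffs (S − K): max(32.74, 0) = 32.74, max(3, 0) = 3, max(-19.03, 0) = 0
Node u (S = 98.76): V_u = e^(−0.025)·[0.5466·32.7380 + 0.4534·3.0000] = 18.7805
Node d (S = 73.16): V_d = e^(−0.025)·[0.5466·3.0000 + 0.4534·0.0000] = 1.5994
Node 0 (S = 85): V_0 = e^(−0.025)·[0.5466·18.7805 + 0.4534·1.5994] = 10.7199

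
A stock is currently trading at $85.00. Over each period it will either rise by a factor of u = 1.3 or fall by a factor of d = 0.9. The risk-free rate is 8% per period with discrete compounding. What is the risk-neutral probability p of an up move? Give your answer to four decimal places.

p = 0.4500

Risk-neutral probability p = (1 + 0.08 − 0.9)/(1.3 − 0.9) = 0.1800/0.4000 = 0.4500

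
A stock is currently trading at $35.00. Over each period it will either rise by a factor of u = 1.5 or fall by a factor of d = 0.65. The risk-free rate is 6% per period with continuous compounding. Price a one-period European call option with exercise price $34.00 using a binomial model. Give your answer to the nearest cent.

$8.44

Risk-neutral probability p = (e^0.06 − 0.65)/(1.5 − 0.65) = 0.4118/0.8500 = 0.4845
Terminal stock prices: S_u = 52.5, S_d = 22.75
Terminal payoffs (S − K): max(18.5, 0) = 18.5, max(-11.25, 0) = 0
Node 0 (S = 35): V_0 = e^(−0.06)·[0.4845·18.5000 + 0.5155·0.0000] = 8.4415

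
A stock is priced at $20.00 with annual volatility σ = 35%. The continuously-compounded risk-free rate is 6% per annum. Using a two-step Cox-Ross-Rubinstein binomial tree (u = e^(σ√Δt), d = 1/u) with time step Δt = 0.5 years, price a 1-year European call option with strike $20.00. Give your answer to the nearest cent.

$3.01

CRR parameters: u = e^(σ√Δt) = e^(0.35·√0.5) = 1.2808, d = 1/u = 0.7808
Per-period rate: rΔt = 0.06·0.5 = 0.03, so R = e^0.03 = 1.0305
Risk-neutral probability p = (e^0.03 − 0.7808)/(1.2808 − 0.7808) = 0.2497/0.5000 = 0.4993
Terminal stock prices: S_uu = 32.81, S_ud = 20, S_dd = 12.19
Terminal payoffs (S − K): max(12.81, 0) = 12.81, max(0, 0) = 0, max(-7.808, 0) = 0
Node u (S = 25.62): V_u = e^(−0.03)·[0.4993·12.8091 + 0.5007·0.0000] = 6.2072
Node d (S = 15.62): V_d = e^(−0.03)·[0.4993·0.0000 + 0.5007·0.0000] = 0.0000
Node 0 (S = 20): V_0 = e^(−0.03)·[0.4993·6.2072 + 0.5007·0.0000] = 3.0079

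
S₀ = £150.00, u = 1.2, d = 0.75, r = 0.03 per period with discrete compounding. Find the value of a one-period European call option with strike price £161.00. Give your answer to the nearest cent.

Risk-neutral probability p = (1 + 0.03 − 0.75)/(1.2 − 0.75) = 0.2800/0.4500 = 0.6222
Terminal stock prices: S_u = 180, S_d = 112.5
Terminal payoffs (S − K): max(19, 0) = 19, max(-48.5, 0) = 0
Node 0 (S = 150): V_0 = 1/1.03·[0.6222·19.0000 + 0.3778·0.0000] = 11.4779

£11.48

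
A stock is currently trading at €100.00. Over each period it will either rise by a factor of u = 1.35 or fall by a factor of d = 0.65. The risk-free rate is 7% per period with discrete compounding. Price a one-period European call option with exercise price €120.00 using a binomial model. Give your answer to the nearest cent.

Risk-neutral probability p = (1 + 0.07 − 0.65)/(1.35 − 0.65) = 0.4200/0.7000 = 0.6000
Terminal stock prices: S_u = 135, S_d = 65
Terminal payoffs (S − K): max(15, 0) = 15, max(-55, 0) = 0
Node 0 (S = 100): V_0 = 1/1.07·[0.6000·15.0000 + 0.4000·0.0000] = 8.4112

€8.41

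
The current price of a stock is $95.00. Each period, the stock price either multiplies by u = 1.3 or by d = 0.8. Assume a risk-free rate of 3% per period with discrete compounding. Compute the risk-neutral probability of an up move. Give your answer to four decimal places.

Risk-neutral probability p = (1 + 0.03 − 0.8)/(1.3 − 0.8) = 0.2300/0.5000 = 0.4600

p = 0.4600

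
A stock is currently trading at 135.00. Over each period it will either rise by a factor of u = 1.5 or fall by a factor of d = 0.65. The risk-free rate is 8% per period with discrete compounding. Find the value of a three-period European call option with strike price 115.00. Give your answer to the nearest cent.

59.83

Risk-neutral probability p = (1 + 0.08 − 0.65)/(1.5 − 0.65) = 0.4300/0.8500 = 0.5059
Terminal stock prices: S_uuu = 455.6, S_uud = 197.4, S_udd = 85.56, S_ddd = 37.07
Terminal payoffs (S − K): max(340.6, 0) = 340.6, max(82.44, 0) = 82.44, max(-29.44, 0) = 0, max(-77.93, 0) = 0
Node uu (S = 303.8): V_uu = 1/1.08·[0.5059·340.6250 + 0.4941·82.4375] = 197.2685
Node ud (S = 131.6): V_ud = 1/1.08·[0.5059·82.4375 + 0.4941·0.0000] = 38.6145
Node dd (S = 57.04): V_dd = 1/1.08·[0.5059·0.0000 + 0.4941·0.0000] = 0.0000
Node u (S = 202.5): V_u = 1/1.08·[0.5059·197.2685 + 0.4941·38.6145] = 110.0692
Node d (S = 87.75): V_d = 1/1.08·[0.5059·38.6145 + 0.4941·0.0000] = 18.0874
Node 0 (S = 135): V_0 = 1/1.08·[0.5059·110.0692 + 0.4941·18.0874] = 59.8328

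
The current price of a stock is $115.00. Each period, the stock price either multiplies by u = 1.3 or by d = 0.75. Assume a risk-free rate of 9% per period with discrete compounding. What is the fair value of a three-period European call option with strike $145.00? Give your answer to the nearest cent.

$19.90

Risk-neutral probability p = (1 + 0.09 − 0.75)/(1.3 − 0.75) = 0.3400/0.5500 = 0.6182
Terminal stock prices: S_uuu = 252.7, S_uud = 145.8, S_udd = 84.09, S_ddd = 48.52
Terminal payoffs (S − K): max(107.7, 0) = 107.7, max(0.7625, 0) = 0.7625, max(-60.91, 0) = 0, max(-96.48, 0) = 0
Node uu (S = 194.4): V_uu = 1/1.09·[0.6182·107.6550 + 0.3818·0.7625] = 61.3225
Node ud (S = 112.1): V_ud = 1/1.09·[0.6182·0.7625 + 0.3818·0.0000] = 0.4324
Node dd (S = 64.69): V_dd = 1/1.09·[0.6182·0.0000 + 0.3818·0.0000] = 0.0000
Node u (S = 149.5): V_u = 1/1.09·[0.6182·61.3225 + 0.3818·0.4324] = 34.9299
Node d (S = 86.25): V_d = 1/1.09·[0.6182·0.4324 + 0.3818·0.0000] = 0.2453
Node 0 (S = 115): V_0 = 1/1.09·[0.6182·34.9299 + 0.3818·0.2453] = 19.8960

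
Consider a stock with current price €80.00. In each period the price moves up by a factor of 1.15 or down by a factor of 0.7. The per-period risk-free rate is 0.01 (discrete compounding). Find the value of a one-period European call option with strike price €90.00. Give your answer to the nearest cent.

Risk-neutral probability p = (1 + 0.01 − 0.7)/(1.15 − 0.7) = 0.3100/0.4500 = 0.6889
Terminal stock prices: S_u = 92, S_d = 56
Terminal payoffs (S − K): max(2, 0) = 2, max(-34, 0) = 0
Node 0 (S = 80): V_0 = 1/1.01·[0.6889·2.0000 + 0.3111·0.0000] = 1.3641

€1.36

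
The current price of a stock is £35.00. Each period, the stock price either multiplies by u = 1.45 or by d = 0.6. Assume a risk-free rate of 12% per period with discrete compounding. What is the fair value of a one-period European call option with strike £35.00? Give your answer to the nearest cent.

£8.60

Risk-neutral probability p = (1 + 0.12 − 0.6)/(1.45 − 0.6) = 0.5200/0.8500 = 0.6118
Terminal stock prices: S_u = 50.75, S_d = 21
Terminal payoffs (S − K): max(15.75, 0) = 15.75, max(-14, 0) = 0
Node 0 (S = 35): V_0 = 1/1.12·[0.6118·15.7500 + 0.3882·0.0000] = 8.6029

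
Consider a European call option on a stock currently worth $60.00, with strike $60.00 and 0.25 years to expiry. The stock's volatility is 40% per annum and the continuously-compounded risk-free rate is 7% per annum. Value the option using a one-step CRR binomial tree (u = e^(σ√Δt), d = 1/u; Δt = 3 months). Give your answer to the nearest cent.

$6.45

CRR parameters: u = e^(σ√Δt) = e^(0.4·√0.25) = 1.2214, d = 1/u = 0.8187
Per-period rate: rΔt = 0.07·0.25 = 0.0175, so R = e^0.0175 = 1.0177
Risk-neutral probability p = (e^0.0175 − 0.8187)/(1.2214 − 0.8187) = 0.1989/0.4027 = 0.4940
Terminal stock prices: S_u = 73.28, S_d = 49.12
Terminal payoffs (S − K): max(13.28, 0) = 13.28, max(-10.88, 0) = 0
Node 0 (S = 60): V_0 = e^(−0.0175)·[0.4940·13.2842 + 0.5060·0.0000] = 6.4486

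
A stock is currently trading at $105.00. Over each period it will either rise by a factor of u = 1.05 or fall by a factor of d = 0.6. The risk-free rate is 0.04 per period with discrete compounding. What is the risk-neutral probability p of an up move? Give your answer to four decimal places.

Risk-neutral probability p = (1 + 0.04 − 0.6)/(1.05 − 0.6) = 0.4400/0.4500 = 0.9778

p = 0.9778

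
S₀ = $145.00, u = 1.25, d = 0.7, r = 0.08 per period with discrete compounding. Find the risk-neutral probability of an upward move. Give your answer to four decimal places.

p = 0.6909

Risk-neutral probability p = (1 + 0.08 − 0.7)/(1.25 − 0.7) = 0.3800/0.5500 = 0.6909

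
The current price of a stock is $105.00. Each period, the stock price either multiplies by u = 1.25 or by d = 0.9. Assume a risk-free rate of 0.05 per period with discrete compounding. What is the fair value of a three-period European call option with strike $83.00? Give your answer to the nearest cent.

$34.34

Risk-neutral probability p = (1 + 0.05 − 0.9)/(1.25 − 0.9) = 0.1500/0.3500 = 0.4286
Terminal stock prices: S_uuu = 205.1, S_uud = 147.7, S_udd = 106.3, S_ddd = 76.55
Terminal payoffs (S − K): max(122.1, 0) = 122.1, max(64.66, 0) = 64.66, max(23.31, 0) = 23.31, max(-6.455, 0) = 0
Node uu (S = 164.1): V_uu = 1/1.05·[0.4286·122.0781 + 0.5714·64.6562] = 85.0149
Node ud (S = 118.1): V_ud = 1/1.05·[0.4286·64.6562 + 0.5714·23.3125] = 39.0774
Node dd (S = 85.05): V_dd = 1/1.05·[0.4286·23.3125 + 0.5714·0.0000] = 9.5153
Node u (S = 131.2): V_u = 1/1.05·[0.4286·85.0149 + 0.5714·39.0774] = 55.9666
Node d (S = 94.5): V_d = 1/1.05·[0.4286·39.0774 + 0.5714·9.5153] = 21.1283
Node 0 (S = 105): V_0 = 1/1.05·[0.4286·55.9666 + 0.5714·21.1283] = 34.3419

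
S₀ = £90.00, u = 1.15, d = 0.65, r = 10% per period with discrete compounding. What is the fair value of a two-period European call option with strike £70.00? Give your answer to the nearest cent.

£32.82

Risk-neutral probability p = (1 + 0.1 − 0.65)/(1.15 − 0.65) = 0.4500/0.5000 = 0.9000
Terminal stock prices: S_uu = 119, S_ud = 67.27, S_dd = 38.03
Terminal payoffs (S − K): max(49.02, 0) = 49.02, max(-2.725, 0) = 0, max(-31.97, 0) = 0
Node u (S = 103.5): V_u = 1/1.1·[0.9000·49.0250 + 0.1000·0.0000] = 40.1114
Node d (S = 58.5): V_d = 1/1.1·[0.9000·0.0000 + 0.1000·0.0000] = 0.0000
Node 0 (S = 90): V_0 = 1/1.1·[0.9000·40.1114 + 0.1000·0.0000] = 32.8184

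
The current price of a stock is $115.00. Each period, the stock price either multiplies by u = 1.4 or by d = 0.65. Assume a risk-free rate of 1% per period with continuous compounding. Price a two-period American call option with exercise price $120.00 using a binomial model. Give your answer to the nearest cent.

Risk-neutral probability p = (e^0.01 − 0.65)/(1.4 − 0.65) = 0.3601/0.7500 = 0.4801
Terminal stock prices: S_uu = 225.4, S_ud = 104.7, S_dd = 48.59
Terminal payoffs (S − K): max(105.4, 0) = 105.4, max(-15.35, 0) = 0, max(-71.41, 0) = 0
Node u (S = 161): continuation = e^(−0.01)·[0.4801·105.4000 + 0.5199·0.0000] = 50.0956; exercise value = 41.0000 ≤ continuation, so V_u = 50.0956
Node d (S = 74.75): continuation = e^(−0.01)·[0.4801·0.0000 + 0.5199·0.0000] = 0.0000; exercise value = 0.0000 ≤ continuation, so V_d = 0.0000
Node 0 (S = 115): continuation = e^(−0.01)·[0.4801·50.0956 + 0.5199·0.0000] = 23.8099; exercise value = 0.0000 ≤ continuation, so V_0 = 23.8099

$23.81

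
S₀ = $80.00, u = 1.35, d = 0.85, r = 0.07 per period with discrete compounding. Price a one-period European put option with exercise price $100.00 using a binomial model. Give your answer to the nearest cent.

Risk-neutral probability p = (1 + 0.07 − 0.85)/(1.35 − 0.85) = 0.2200/0.5000 = 0.4400
Terminal stock prices: S_u = 108, S_d = 68
Terminal payoffs (K − S): max(-8, 0) = 0, max(32, 0) = 32
Node 0 (S = 80): V_0 = 1/1.07·[0.4400·0.0000 + 0.5600·32.0000] = 16.7477

$16.75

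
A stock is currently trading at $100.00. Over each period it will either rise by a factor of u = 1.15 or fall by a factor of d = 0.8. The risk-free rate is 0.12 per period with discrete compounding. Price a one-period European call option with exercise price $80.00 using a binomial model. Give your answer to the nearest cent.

$28.57

Risk-neutral probability p = (1 + 0.12 − 0.8)/(1.15 − 0.8) = 0.3200/0.3500 = 0.9143
Terminal stock prices: S_u = 115, S_d = 80
Terminal payoffs (S − K): max(35, 0) = 35, max(0, 0) = 0
Node 0 (S = 100): V_0 = 1/1.12·[0.9143·35.0000 + 0.0857·0.0000] = 28.5714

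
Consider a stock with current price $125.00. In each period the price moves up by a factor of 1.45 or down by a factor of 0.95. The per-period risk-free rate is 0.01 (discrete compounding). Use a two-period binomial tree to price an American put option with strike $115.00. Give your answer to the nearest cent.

Risk-neutral probability p = (1 + 0.01 − 0.95)/(1.45 − 0.95) = 0.0600/0.5000 = 0.1200
Terminal stock prices: S_uu = 262.8, S_ud = 172.2, S_dd = 112.8
Terminal payoffs (K − S): max(-147.8, 0) = 0, max(-57.19, 0) = 0, max(2.188, 0) = 2.188
Node u (S = 181.2): continuation = 1/1.01·[0.1200·0.0000 + 0.8800·0.0000] = 0.0000; exercise value = 0.0000 ≤ continuation, so V_u = 0.0000
Node d (S = 118.8): continuation = 1/1.01·[0.1200·0.0000 + 0.8800·2.1875] = 1.9059; exercise value = 0.0000 ≤ continuation, so V_d = 1.9059
Node 0 (S = 125): continuation = 1/1.01·[0.1200·0.0000 + 0.8800·1.9059] = 1.6606; exercise value = 0.0000 ≤ continuation, so V_0 = 1.6606

$1.66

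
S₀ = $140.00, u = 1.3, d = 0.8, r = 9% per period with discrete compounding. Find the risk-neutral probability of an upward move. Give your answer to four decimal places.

Risk-neutral probability p = (1 + 0.09 − 0.8)/(1.3 − 0.8) = 0.2900/0.5000 = 0.5800

p = 0.5800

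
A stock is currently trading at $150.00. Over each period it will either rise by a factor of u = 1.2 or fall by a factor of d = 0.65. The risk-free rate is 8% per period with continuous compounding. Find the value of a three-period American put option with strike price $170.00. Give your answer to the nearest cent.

Risk-neutral probability p = (e^0.08 − 0.65)/(1.2 − 0.65) = 0.4333/0.5500 = 0.7878
Terminal stock prices: S_uuu = 259.2, S_uud = 140.4, S_udd = 76.05, S_ddd = 41.19
Terminal payoffs (K − S): max(-89.2, 0) = 0, max(29.6, 0) = 29.6, max(93.95, 0) = 93.95, max(128.8, 0) = 128.8
Node uu (S = 216): continuation = e^(−0.08)·[0.7878·0.0000 + 0.2122·29.6000] = 5.7984; exercise value = 0.0000 ≤ continuation, so V_uu = 5.7984
Node ud (S = 117): continuation = e^(−0.08)·[0.7878·29.6000 + 0.2122·93.9500] = 39.9298; exercise value = 53.0000 > continuation, so V_ud = 53.0000 (exercise)
Node dd (S = 63.38): continuation = e^(−0.08)·[0.7878·93.9500 + 0.2122·128.8063] = 93.5548; exercise value = 106.6250 > continuation, so V_dd = 106.6250 (exercise)
Node u (S = 180): continuation = e^(−0.08)·[0.7878·5.7984 + 0.2122·53.0000] = 14.5989; exercise value = 0.0000 ≤ continuation, so V_u = 14.5989
Node d (S = 97.5): continuation = e^(−0.08)·[0.7878·53.0000 + 0.2122·106.6250] = 59.4298; exercise value = 72.5000 > continuation, so V_d = 72.5000 (exercise)
Node 0 (S = 150): continuation = e^(−0.08)·[0.7878·14.5989 + 0.2122·72.5000] = 24.8187; exercise value = 20.0000 ≤ continuation, so V_0 = 24.8187

$24.82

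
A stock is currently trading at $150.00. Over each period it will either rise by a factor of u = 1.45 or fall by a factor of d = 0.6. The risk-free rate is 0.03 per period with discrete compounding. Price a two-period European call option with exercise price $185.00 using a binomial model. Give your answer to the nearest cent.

Risk-neutral probability p = (1 + 0.03 − 0.6)/(1.45 − 0.6) = 0.4300/0.8500 = 0.5059
Terminal stock prices: S_uu = 315.4, S_ud = 130.5, S_dd = 54
Terminal payoffs (S − K): max(130.4, 0) = 130.4, max(-54.5, 0) = 0, max(-131, 0) = 0
Node u (S = 217.5): V_u = 1/1.03·[0.5059·130.3750 + 0.4941·0.0000] = 64.0334
Node d (S = 90): V_d = 1/1.03·[0.5059·0.0000 + 0.4941·0.0000] = 0.0000
Node 0 (S = 150): V_0 = 1/1.03·[0.5059·64.0334 + 0.4941·0.0000] = 31.4499

$31.45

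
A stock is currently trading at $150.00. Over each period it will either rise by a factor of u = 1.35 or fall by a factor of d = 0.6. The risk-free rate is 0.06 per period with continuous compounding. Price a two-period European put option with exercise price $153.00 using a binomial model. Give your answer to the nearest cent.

$26.18

Risk-neutral probability p = (e^0.06 − 0.6)/(1.35 − 0.6) = 0.4618/0.7500 = 0.6158
Terminal stock prices: S_uu = 273.4, S_ud = 121.5, S_dd = 54
Terminal payoffs (K − S): max(-120.4, 0) = 0, max(31.5, 0) = 31.5, max(99, 0) = 99
Node u (S = 202.5): V_u = e^(−0.06)·[0.6158·0.0000 + 0.3842·31.5000] = 11.3980
Node d (S = 90): V_d = e^(−0.06)·[0.6158·31.5000 + 0.3842·99.0000] = 54.0900
Node 0 (S = 150): V_0 = e^(−0.06)·[0.6158·11.3980 + 0.3842·54.0900] = 26.1820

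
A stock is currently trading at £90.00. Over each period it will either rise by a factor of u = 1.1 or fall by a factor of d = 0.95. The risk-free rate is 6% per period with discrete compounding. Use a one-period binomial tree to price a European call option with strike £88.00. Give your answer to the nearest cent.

Risk-neutral probability p = (1 + 0.06 − 0.95)/(1.1 − 0.95) = 0.1100/0.1500 = 0.7333
Terminal stock prices: S_u = 99, S_d = 85.5
Terminal payoffs (S − K): max(11, 0) = 11, max(-2.5, 0) = 0
Node 0 (S = 90): V_0 = 1/1.06·[0.7333·11.0000 + 0.2667·0.0000] = 7.6101

£7.61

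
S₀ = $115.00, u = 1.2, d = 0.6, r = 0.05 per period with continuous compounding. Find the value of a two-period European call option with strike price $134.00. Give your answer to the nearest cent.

Risk-neutral probability p = (e^0.05 − 0.6)/(1.2 − 0.6) = 0.4513/0.6000 = 0.7521
Terminal stock prices: S_uu = 165.6, S_ud = 82.8, S_dd = 41.4
Terminal payoffs (S − K): max(31.6, 0) = 31.6, max(-51.2, 0) = 0, max(-92.6, 0) = 0
Node u (S = 138): V_u = e^(−0.05)·[0.7521·31.6000 + 0.2479·0.0000] = 22.6078
Node d (S = 69): V_d = e^(−0.05)·[0.7521·0.0000 + 0.2479·0.0000] = 0.0000
Node 0 (S = 115): V_0 = e^(−0.05)·[0.7521·22.6078 + 0.2479·0.0000] = 16.1745

$16.17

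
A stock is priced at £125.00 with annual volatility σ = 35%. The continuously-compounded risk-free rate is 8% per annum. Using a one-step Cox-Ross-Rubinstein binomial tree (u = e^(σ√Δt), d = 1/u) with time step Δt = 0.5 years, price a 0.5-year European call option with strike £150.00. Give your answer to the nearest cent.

£5.05

CRR parameters: u = e^(σ√Δt) = e^(0.35·√0.5) = 1.2808, d = 1/u = 0.7808
Per-period rate: rΔt = 0.08·0.5 = 0.04, so R = e^0.04 = 1.0408
Risk-neutral probability p = (e^0.04 − 0.7808)/(1.2808 − 0.7808) = 0.2601/0.5000 = 0.5201
Terminal stock prices: S_u = 160.1, S_d = 97.6
Terminal payoffs (S − K): max(10.1, 0) = 10.1, max(-52.4, 0) = 0
Node 0 (S = 125): V_0 = e^(−0.04)·[0.5201·10.1004 + 0.4799·0.0000] = 5.0468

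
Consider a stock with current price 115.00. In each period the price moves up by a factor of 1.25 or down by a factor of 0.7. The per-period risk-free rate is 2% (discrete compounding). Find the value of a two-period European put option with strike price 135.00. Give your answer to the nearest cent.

29.30

Risk-neutral probability p = (1 + 0.02 − 0.7)/(1.25 − 0.7) = 0.3200/0.5500 = 0.5818
Terminal stock prices: S_uu = 179.7, S_ud = 100.6, S_dd = 56.35
Terminal payoffs (K − S): max(-44.69, 0) = 0, max(34.38, 0) = 34.38, max(78.65, 0) = 78.65
Node u (S = 143.8): V_u = 1/1.02·[0.5818·0.0000 + 0.4182·34.3750] = 14.0931
Node d (S = 80.5): V_d = 1/1.02·[0.5818·34.3750 + 0.4182·78.6500] = 51.8529
Node 0 (S = 115): V_0 = 1/1.02·[0.5818·14.0931 + 0.4182·51.8529] = 29.2976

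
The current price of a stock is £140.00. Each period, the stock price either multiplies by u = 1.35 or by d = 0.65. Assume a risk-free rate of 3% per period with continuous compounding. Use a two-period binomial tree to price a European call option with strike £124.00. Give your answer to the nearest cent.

Risk-neutral probability p = (e^0.03 − 0.65)/(1.35 − 0.65) = 0.3805/0.7000 = 0.5435
Terminal stock prices: S_uu = 255.2, S_ud = 122.9, S_dd = 59.15
Terminal payoffs (S − K): max(131.2, 0) = 131.2, max(-1.15, 0) = 0, max(-64.85, 0) = 0
Node u (S = 189): V_u = e^(−0.03)·[0.5435·131.1500 + 0.4565·0.0000] = 69.1742
Node d (S = 91): V_d = e^(−0.03)·[0.5435·0.0000 + 0.4565·0.0000] = 0.0000
Node 0 (S = 140): V_0 = e^(−0.03)·[0.5435·69.1742 + 0.4565·0.0000] = 36.4855

£36.49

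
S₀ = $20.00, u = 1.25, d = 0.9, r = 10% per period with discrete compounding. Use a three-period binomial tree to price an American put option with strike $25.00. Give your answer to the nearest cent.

Risk-neutral probability p = (1 + 0.1 − 0.9)/(1.25 − 0.9) = 0.2000/0.3500 = 0.5714
Terminal stock prices: S_uuu = 39.06, S_uud = 28.12, S_udd = 20.25, S_ddd = 14.58
Terminal payoffs (K − S): max(-14.06, 0) = 0, max(-3.125, 0) = 0, max(4.75, 0) = 4.75, max(10.42, 0) = 10.42
Node uu (S = 31.25): continuation = 1/1.1·[0.5714·0.0000 + 0.4286·0.0000] = 0.0000; exercise value = 0.0000 ≤ continuation, so V_uu = 0.0000
Node ud (S = 22.5): continuation = 1/1.1·[0.5714·0.0000 + 0.4286·4.7500] = 1.8506; exercise value = 2.5000 > continuation, so V_ud = 2.5000 (exercise)
Node dd (S = 16.2): continuation = 1/1.1·[0.5714·4.7500 + 0.4286·10.4200] = 6.5273; exercise value = 8.8000 > continuation, so V_dd = 8.8000 (exercise)
Node u (S = 25): continuation = 1/1.1·[0.5714·0.0000 + 0.4286·2.5000] = 0.9740; exercise value = 0.0000 ≤ continuation, so V_u = 0.9740
Node d (S = 18): continuation = 1/1.1·[0.5714·2.5000 + 0.4286·8.8000] = 4.7273; exercise value = 7.0000 > continuation, so V_d = 7.0000 (exercise)
Node 0 (S = 20): continuation = 1/1.1·[0.5714·0.9740 + 0.4286·7.0000] = 3.2333; exercise value = 5.0000 > continuation, so V_0 = 5.0000 (exercise)

$5.00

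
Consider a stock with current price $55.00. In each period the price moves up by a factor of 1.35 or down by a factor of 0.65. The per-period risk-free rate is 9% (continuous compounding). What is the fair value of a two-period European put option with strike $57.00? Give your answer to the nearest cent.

Risk-neutral probability p = (e^0.09 − 0.65)/(1.35 − 0.65) = 0.4442/0.7000 = 0.6345
Terminal stock prices: S_uu = 100.2, S_ud = 48.26, S_dd = 23.24
Terminal payoffs (K − S): max(-43.24, 0) = 0, max(8.737, 0) = 8.737, max(33.76, 0) = 33.76
Node u (S = 74.25): V_u = e^(−0.09)·[0.6345·0.0000 + 0.3655·8.7375] = 2.9184
Node d (S = 35.75): V_d = e^(−0.09)·[0.6345·8.7375 + 0.3655·33.7625] = 16.3441
Node 0 (S = 55): V_0 = e^(−0.09)·[0.6345·2.9184 + 0.3655·16.3441] = 7.1515

$7.15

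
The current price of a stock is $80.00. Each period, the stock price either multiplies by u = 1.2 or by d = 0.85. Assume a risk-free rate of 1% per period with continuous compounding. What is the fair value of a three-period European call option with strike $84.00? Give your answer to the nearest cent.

Risk-neutral probability p = (e^0.01 − 0.85)/(1.2 − 0.85) = 0.1601/0.3500 = 0.4573
Terminal stock prices: S_uuu = 138.2, S_uud = 97.92, S_udd = 69.36, S_ddd = 49.13
Terminal payoffs (S − K): max(54.24, 0) = 54.24, max(13.92, 0) = 13.92, max(-14.64, 0) = 0, max(-34.87, 0) = 0
Node uu (S = 115.2): V_uu = e^(−0.01)·[0.4573·54.2400 + 0.5427·13.9200] = 32.0358
Node ud (S = 81.6): V_ud = e^(−0.01)·[0.4573·13.9200 + 0.5427·0.0000] = 6.3021
Node dd (S = 57.8): V_dd = e^(−0.01)·[0.4573·0.0000 + 0.5427·0.0000] = 0.0000
Node u (S = 96): V_u = e^(−0.01)·[0.4573·32.0358 + 0.5427·6.3021] = 17.8900
Node d (S = 68): V_d = e^(−0.01)·[0.4573·6.3021 + 0.5427·0.0000] = 2.8532
Node 0 (S = 80): V_0 = e^(−0.01)·[0.4573·17.8900 + 0.5427·2.8532] = 9.6325

$9.63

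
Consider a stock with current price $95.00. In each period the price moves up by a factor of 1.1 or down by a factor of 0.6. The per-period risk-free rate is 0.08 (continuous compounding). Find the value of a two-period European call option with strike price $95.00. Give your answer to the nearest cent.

Risk-neutral probability p = (e^0.08 − 0.6)/(1.1 − 0.6) = 0.4833/0.5000 = 0.9666
Terminal stock prices: S_uu = 115, S_ud = 62.7, S_dd = 34.2
Terminal payoffs (S − K): max(19.95, 0) = 19.95, max(-32.3, 0) = 0, max(-60.8, 0) = 0
Node u (S = 104.5): V_u = e^(−0.08)·[0.9666·19.9500 + 0.0334·0.0000] = 17.8006
Node d (S = 57): V_d = e^(−0.08)·[0.9666·0.0000 + 0.0334·0.0000] = 0.0000
Node 0 (S = 95): V_0 = e^(−0.08)·[0.9666·17.8006 + 0.0334·0.0000] = 15.8828

$15.88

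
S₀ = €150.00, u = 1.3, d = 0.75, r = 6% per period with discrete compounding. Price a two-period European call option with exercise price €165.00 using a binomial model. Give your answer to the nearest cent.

€25.02

Risk-neutral probability p = (1 + 0.06 − 0.75)/(1.3 − 0.75) = 0.3100/0.5500 = 0.5636
Terminal stock prices: S_uu = 253.5, S_ud = 146.2, S_dd = 84.38
Terminal payoffs (S − K): max(88.5, 0) = 88.5, max(-18.75, 0) = 0, max(-80.62, 0) = 0
Node u (S = 195): V_u = 1/1.06·[0.5636·88.5000 + 0.4364·0.0000] = 47.0583
Node d (S = 112.5): V_d = 1/1.06·[0.5636·0.0000 + 0.4364·0.0000] = 0.0000
Node 0 (S = 150): V_0 = 1/1.06·[0.5636·47.0583 + 0.4364·0.0000] = 25.0224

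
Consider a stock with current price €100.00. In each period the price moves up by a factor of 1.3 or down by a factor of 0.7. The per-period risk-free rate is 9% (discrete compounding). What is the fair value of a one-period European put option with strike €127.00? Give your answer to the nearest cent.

€18.30

Risk-neutral probability p = (1 + 0.09 − 0.7)/(1.3 − 0.7) = 0.3900/0.6000 = 0.6500
Terminal stock prices: S_u = 130, S_d = 70
Terminal payoffs (K − S): max(-3, 0) = 0, max(57, 0) = 57
Node 0 (S = 100): V_0 = 1/1.09·[0.6500·0.0000 + 0.3500·57.0000] = 18.3028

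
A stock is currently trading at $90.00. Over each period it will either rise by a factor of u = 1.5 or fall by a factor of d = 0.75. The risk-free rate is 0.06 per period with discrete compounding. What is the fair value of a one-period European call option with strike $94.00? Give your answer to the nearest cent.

Risk-neutral probability p = (1 + 0.06 − 0.75)/(1.5 − 0.75) = 0.3100/0.7500 = 0.4133
Terminal stock prices: S_u = 135, S_d = 67.5
Terminal payoffs (S − K): max(41, 0) = 41, max(-26.5, 0) = 0
Node 0 (S = 90): V_0 = 1/1.06·[0.4133·41.0000 + 0.5867·0.0000] = 15.9874

$15.99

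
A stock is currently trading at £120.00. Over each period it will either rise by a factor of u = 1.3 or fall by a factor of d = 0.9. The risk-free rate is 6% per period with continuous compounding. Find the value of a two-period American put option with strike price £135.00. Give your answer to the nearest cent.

£15.14

Risk-neutral probability p = (e^0.06 − 0.9)/(1.3 − 0.9) = 0.1618/0.4000 = 0.4046
Terminal stock prices: S_uu = 202.8, S_ud = 140.4, S_dd = 97.2
Terminal payoffs (K − S): max(-67.8, 0) = 0, max(-5.4, 0) = 0, max(37.8, 0) = 37.8
Node u (S = 156): continuation = e^(−0.06)·[0.4046·0.0000 + 0.5954·0.0000] = 0.0000; exercise value = 0.0000 ≤ continuation, so V_u = 0.0000
Node d (S = 108): continuation = e^(−0.06)·[0.4046·0.0000 + 0.5954·37.8000] = 21.1958; exercise value = 27.0000 > continuation, so V_d = 27.0000 (exercise)
Node 0 (S = 120): continuation = e^(−0.06)·[0.4046·0.0000 + 0.5954·27.0000] = 15.1398; exercise value = 15.0000 ≤ continuation, so V_0 = 15.1398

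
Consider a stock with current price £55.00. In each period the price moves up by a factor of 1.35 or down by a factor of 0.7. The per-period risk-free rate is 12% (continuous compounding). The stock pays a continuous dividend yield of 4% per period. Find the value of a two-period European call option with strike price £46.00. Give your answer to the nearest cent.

£17.11

Per-period risk-free factor R = e^0.12 = 1.1275; dividend-adjusted growth = e^(0.12−0.04) = 1.0833.
Risk-neutral probability p = (1.0833 − 0.7)/(1.35 − 0.7) = 0.3833/0.6500 = 0.5897
Terminal stock prices: S_uu = 100.2, S_ud = 51.97, S_dd = 26.95
Terminal payoffs (S − K): max(54.24, 0) = 54.24, max(5.975, 0) = 5.975, max(-19.05, 0) = 0
Node u (S = 74.25): V_u = e^(−0.12)·[0.5897·54.2375 + 0.4103·5.9750] = 30.5403
Node d (S = 38.5): V_d = e^(−0.12)·[0.5897·5.9750 + 0.4103·0.0000] = 3.1249
Node 0 (S = 55): V_0 = e^(−0.12)·[0.5897·30.5403 + 0.4103·3.1249] = 17.1096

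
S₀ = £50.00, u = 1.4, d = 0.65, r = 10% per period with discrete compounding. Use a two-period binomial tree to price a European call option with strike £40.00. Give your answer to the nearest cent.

Risk-neutral probability p = (1 + 0.1 − 0.65)/(1.4 − 0.65) = 0.4500/0.7500 = 0.6000
Terminal stock prices: S_uu = 98, S_ud = 45.5, S_dd = 21.13
Terminal payoffs (S − K): max(58, 0) = 58, max(5.5, 0) = 5.5, max(-18.87, 0) = 0
Node u (S = 70): V_u = 1/1.1·[0.6000·58.0000 + 0.4000·5.5000] = 33.6364
Node d (S = 32.5): V_d = 1/1.1·[0.6000·5.5000 + 0.4000·0.0000] = 3.0000
Node 0 (S = 50): V_0 = 1/1.1·[0.6000·33.6364 + 0.4000·3.0000] = 19.4380

£19.44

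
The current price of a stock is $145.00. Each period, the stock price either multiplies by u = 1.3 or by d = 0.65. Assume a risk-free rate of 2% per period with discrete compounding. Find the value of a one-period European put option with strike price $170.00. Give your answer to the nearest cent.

Risk-neutral probability p = (1 + 0.02 − 0.65)/(1.3 − 0.65) = 0.3700/0.6500 = 0.5692
Terminal stock prices: S_u = 188.5, S_d = 94.25
Terminal payoffs (K − S): max(-18.5, 0) = 0, max(75.75, 0) = 75.75
Node 0 (S = 145): V_0 = 1/1.02·[0.5692·0.0000 + 0.4308·75.7500] = 31.9910

$31.99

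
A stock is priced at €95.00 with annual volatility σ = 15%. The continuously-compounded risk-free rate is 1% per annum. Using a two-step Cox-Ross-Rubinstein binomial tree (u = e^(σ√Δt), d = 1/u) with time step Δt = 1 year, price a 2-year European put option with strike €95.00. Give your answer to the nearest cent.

CRR parameters: u = e^(σ√Δt) = e^(0.15·√1) = 1.1618, d = 1/u = 0.8607
Per-period rate: rΔt = 0.01·1 = 0.01, so R = e^0.01 = 1.0101
Risk-neutral probability p = (e^0.01 − 0.8607)/(1.1618 − 0.8607) = 0.1493/0.3011 = 0.4959
Terminal stock prices: S_uu = 128.2, S_ud = 95, S_dd = 70.38
Terminal payoffs (K − S): max(-33.24, 0) = 0, max(0, 0) = 0, max(24.62, 0) = 24.62
Node u (S = 110.4): V_u = e^(−0.01)·[0.4959·0.0000 + 0.5041·0.0000] = 0.0000
Node d (S = 81.77): V_d = e^(−0.01)·[0.4959·0.0000 + 0.5041·24.6223] = 12.2875
Node 0 (S = 95): V_0 = e^(−0.01)·[0.4959·0.0000 + 0.5041·12.2875] = 6.1319

€6.13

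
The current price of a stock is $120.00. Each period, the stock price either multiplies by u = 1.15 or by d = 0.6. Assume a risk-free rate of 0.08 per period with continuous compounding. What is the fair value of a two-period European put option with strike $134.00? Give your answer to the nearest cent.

Risk-neutral probability p = (e^0.08 − 0.6)/(1.15 − 0.6) = 0.4833/0.5500 = 0.8787
Terminal stock prices: S_uu = 158.7, S_ud = 82.8, S_dd = 43.2
Terminal payoffs (K − S): max(-24.7, 0) = 0, max(51.2, 0) = 51.2, max(90.8, 0) = 90.8
Node u (S = 138): V_u = e^(−0.08)·[0.8787·0.0000 + 0.1213·51.2000] = 5.7329
Node d (S = 72): V_d = e^(−0.08)·[0.8787·51.2000 + 0.1213·90.8000] = 51.6976
Node 0 (S = 120): V_0 = e^(−0.08)·[0.8787·5.7329 + 0.1213·51.6976] = 10.4388

$10.44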